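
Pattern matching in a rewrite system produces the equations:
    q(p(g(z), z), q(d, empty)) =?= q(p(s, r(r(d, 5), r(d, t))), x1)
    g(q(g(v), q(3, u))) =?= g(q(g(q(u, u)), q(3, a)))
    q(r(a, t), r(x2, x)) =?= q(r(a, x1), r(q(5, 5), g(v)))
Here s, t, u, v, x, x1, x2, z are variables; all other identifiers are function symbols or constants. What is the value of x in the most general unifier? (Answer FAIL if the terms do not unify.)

g(q(a, a))

Decompose q/2: p(g(z), z) =?= p(s, r(r(d, 5), r(d, t))),  q(d, empty) =?= x1.
Decompose p/2: g(z) =?= s,  z =?= r(r(d, 5), r(d, t)).
Bind s := g(z); no other remaining equation mentions s.
Bind z := r(r(d, 5), r(d, t)); no other remaining equation mentions z. Substituting into the earlier binding gives s := g(r(r(d, 5), r(d, t))).
Bind x1 := q(d, empty); substituting into the one remaining equation that mentions x1 gives: q(r(a, t), r(x2, x)) =?= q(r(a, q(d, empty)), r(q(5, 5), g(v))).
Decompose g/1: q(g(v), q(3, u)) =?= q(g(q(u, u)), q(3, a)).
Decompose q/2: g(v) =?= g(q(u, u)),  q(3, u) =?= q(3, a).
Decompose g/1: v =?= q(u, u).
Bind v := q(u, u); substituting into the one remaining equation that mentions v gives: q(r(a, t), r(x2, x)) =?= q(r(a, q(d, empty)), r(q(5, 5), g(q(u, u)))).
Decompose q/2: 3 =?= 3,  u =?= a.
Delete trivial equation 3 =?= 3.
Bind u := a; substituting into the remaining equation gives: q(r(a, t), r(x2, x)) =?= q(r(a, q(d, empty)), r(q(5, 5), g(q(a, a)))). Substituting into the earlier binding gives v := q(a, a).
Decompose q/2: r(a, t) =?= r(a, q(d, empty)),  r(x2, x) =?= r(q(5, 5), g(q(a, a))).
Decompose r/2: a =?= a,  t =?= q(d, empty).
Delete trivial equation a =?= a.
Bind t := q(d, empty); no other remaining equation mentions t. Substituting into the earlier bindings gives s := g(r(r(d, 5), r(d, q(d, empty)))), z := r(r(d, 5), r(d, q(d, empty))).
Decompose r/2: x2 =?= q(5, 5),  x =?= g(q(a, a)).
Bind x2 := q(5, 5); no other remaining equation mentions x2.
Bind x := g(q(a, a)).
MGU = { s := g(r(r(d, 5), r(d, q(d, empty)))), z := r(r(d, 5), r(d, q(d, empty))), x1 := q(d, empty), v := q(a, a), u := a, t := q(d, empty), x2 := q(5, 5), x := g(q(a, a)) }, so x := g(q(a, a)).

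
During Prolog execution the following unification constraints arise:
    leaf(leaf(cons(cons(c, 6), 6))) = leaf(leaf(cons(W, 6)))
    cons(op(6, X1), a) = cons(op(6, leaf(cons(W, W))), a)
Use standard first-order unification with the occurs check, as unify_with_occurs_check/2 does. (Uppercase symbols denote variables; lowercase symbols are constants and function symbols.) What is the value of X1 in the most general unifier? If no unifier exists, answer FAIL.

leaf(cons(cons(c, 6), cons(c, 6)))

Decompose leaf/1: leaf(cons(cons(c, 6), 6)) = leaf(cons(W, 6)).
Decompose leaf/1: cons(cons(c, 6), 6) = cons(W, 6).
Decompose cons/2: cons(c, 6) = W,  6 = 6.
Bind W := cons(c, 6); substituting into the one remaining equation that mentions W gives: cons(op(6, X1), a) = cons(op(6, leaf(cons(cons(c, 6), cons(c, 6)))), a).
Delete trivial equation 6 = 6.
Decompose cons/2: op(6, X1) = op(6, leaf(cons(cons(c, 6), cons(c, 6)))),  a = a.
Decompose op/2: 6 = 6,  X1 = leaf(cons(cons(c, 6), cons(c, 6))).
Delete trivial equation 6 = 6.
Bind X1 := leaf(cons(cons(c, 6), cons(c, 6))); no other remaining equation mentions X1.
Delete trivial equation a = a.
MGU = { W ↦ cons(c, 6), X1 ↦ leaf(cons(cons(c, 6), cons(c, 6))) }, so X1 ↦ leaf(cons(cons(c, 6), cons(c, 6))).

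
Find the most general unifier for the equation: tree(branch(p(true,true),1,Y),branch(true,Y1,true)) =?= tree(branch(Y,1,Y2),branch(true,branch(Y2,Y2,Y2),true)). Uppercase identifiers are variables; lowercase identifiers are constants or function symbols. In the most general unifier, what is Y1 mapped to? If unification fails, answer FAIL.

Decompose tree/2: branch(p(true,true),1,Y) =?= branch(Y,1,Y2),  branch(true,Y1,true) =?= branch(true,branch(Y2,Y2,Y2),true).
Decompose branch/3: p(true,true) =?= Y,  1 =?= 1,  Y =?= Y2.
Bind Y := p(true,true); substituting into the one remaining equation that mentions Y gives: p(true,true) =?= Y2.
Delete trivial equation 1 =?= 1.
Bind Y2 := p(true,true); substituting into the remaining equation gives: branch(true,Y1,true) =?= branch(true,branch(p(true,true),p(true,true),p(true,true)),true).
Decompose branch/3: true =?= true,  Y1 =?= branch(p(true,true),p(true,true),p(true,true)),  true =?= true.
Delete trivial equation true =?= true.
Bind Y1 := branch(p(true,true),p(true,true),p(true,true)); no other remaining equation mentions Y1.
Delete trivial equation true =?= true.
MGU = { Y ↦ p(true,true), Y2 ↦ p(true,true), Y1 ↦ branch(p(true,true),p(true,true),p(true,true)) }, so Y1 ↦ branch(p(true,true),p(true,true),p(true,true)).

branch(p(true,true),p(true,true),p(true,true))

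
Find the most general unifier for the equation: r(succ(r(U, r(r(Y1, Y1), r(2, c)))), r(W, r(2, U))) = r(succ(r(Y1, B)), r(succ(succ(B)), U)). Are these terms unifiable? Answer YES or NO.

NO

Decompose r/2: succ(r(U, r(r(Y1, Y1), r(2, c)))) = succ(r(Y1, B)),  r(W, r(2, U)) = r(succ(succ(B)), U).
Decompose succ/1: r(U, r(r(Y1, Y1), r(2, c))) = r(Y1, B).
Decompose r/2: U = Y1,  r(r(Y1, Y1), r(2, c)) = B.
Bind U := Y1; substituting into the one remaining equation that mentions U gives: r(W, r(2, Y1)) = r(succ(succ(B)), Y1).
Bind B := r(r(Y1, Y1), r(2, c)); substituting into the remaining equation gives: r(W, r(2, Y1)) = r(succ(succ(r(r(Y1, Y1), r(2, c)))), Y1).
Decompose r/2: W = succ(succ(r(r(Y1, Y1), r(2, c)))),  r(2, Y1) = Y1.
Bind W := succ(succ(r(r(Y1, Y1), r(2, c)))); no other remaining equation mentions W.
Occurs check fails: Y1 occurs in r(2, Y1); the equation Y1 = r(2, Y1) has no finite solution.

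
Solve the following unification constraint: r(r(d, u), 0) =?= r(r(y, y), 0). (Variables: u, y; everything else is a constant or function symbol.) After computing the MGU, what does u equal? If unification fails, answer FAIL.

Decompose r/2: r(d, u) =?= r(y, y),  0 =?= 0.
Decompose r/2: d =?= y,  u =?= y.
Bind y := d; substituting into the one remaining equation that mentions y gives: u =?= d.
Bind u := d; no other remaining equation mentions u.
Delete trivial equation 0 =?= 0.
MGU = { y -> d, u -> d }, so u -> d.

d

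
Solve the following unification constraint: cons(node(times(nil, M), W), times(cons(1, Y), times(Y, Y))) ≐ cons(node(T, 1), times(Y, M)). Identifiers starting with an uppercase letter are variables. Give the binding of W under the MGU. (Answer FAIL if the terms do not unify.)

Decompose cons/2: node(times(nil, M), W) ≐ node(T, 1),  times(cons(1, Y), times(Y, Y)) ≐ times(Y, M).
Decompose node/2: times(nil, M) ≐ T,  W ≐ 1.
Bind T := times(nil, M); no other remaining equation mentions T.
Bind W := 1; no other remaining equation mentions W.
Decompose times/2: cons(1, Y) ≐ Y,  times(Y, Y) ≐ M.
Occurs check fails: Y occurs in cons(1, Y); the equation Y ≐ cons(1, Y) has no finite solution.

FAIL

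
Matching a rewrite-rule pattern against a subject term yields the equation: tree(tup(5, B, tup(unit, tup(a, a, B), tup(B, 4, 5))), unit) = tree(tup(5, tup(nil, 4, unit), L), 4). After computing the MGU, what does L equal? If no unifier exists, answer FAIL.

FAIL

Decompose tree/2: tup(5, B, tup(unit, tup(a, a, B), tup(B, 4, 5))) = tup(5, tup(nil, 4, unit), L),  unit = 4.
Decompose tup/3: 5 = 5,  B = tup(nil, 4, unit),  tup(unit, tup(a, a, B), tup(B, 4, 5)) = L.
Delete trivial equation 5 = 5.
Bind B := tup(nil, 4, unit); substituting into the one remaining equation that mentions B gives: tup(unit, tup(a, a, tup(nil, 4, unit)), tup(tup(nil, 4, unit), 4, 5)) = L.
Bind L := tup(unit, tup(a, a, tup(nil, 4, unit)), tup(tup(nil, 4, unit), 4, 5)); no other remaining equation mentions L.
Clash: constants unit and 4 differ; no unifier exists.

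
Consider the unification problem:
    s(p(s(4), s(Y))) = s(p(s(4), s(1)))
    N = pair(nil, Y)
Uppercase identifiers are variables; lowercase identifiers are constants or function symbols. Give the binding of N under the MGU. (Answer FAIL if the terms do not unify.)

pair(nil, 1)

Decompose s/1: p(s(4), s(Y)) = p(s(4), s(1)).
Decompose p/2: s(4) = s(4),  s(Y) = s(1).
Delete trivial equation s(4) = s(4).
Decompose s/1: Y = 1.
Bind Y := 1; substituting into the remaining equation gives: N = pair(nil, 1).
Bind N := pair(nil, 1).
MGU = { Y ↦ 1, N ↦ pair(nil, 1) }, so N ↦ pair(nil, 1).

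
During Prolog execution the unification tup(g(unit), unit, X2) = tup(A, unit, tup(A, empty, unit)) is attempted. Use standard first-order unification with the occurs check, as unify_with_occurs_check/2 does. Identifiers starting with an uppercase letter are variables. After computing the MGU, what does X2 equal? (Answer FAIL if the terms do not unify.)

Decompose tup/3: g(unit) = A,  unit = unit,  X2 = tup(A, empty, unit).
Bind A := g(unit); substituting into the one remaining equation that mentions A gives: X2 = tup(g(unit), empty, unit).
Delete trivial equation unit = unit.
Bind X2 := tup(g(unit), empty, unit).
MGU = { A ↦ g(unit), X2 ↦ tup(g(unit), empty, unit) }, so X2 ↦ tup(g(unit), empty, unit).

tup(g(unit), empty, unit)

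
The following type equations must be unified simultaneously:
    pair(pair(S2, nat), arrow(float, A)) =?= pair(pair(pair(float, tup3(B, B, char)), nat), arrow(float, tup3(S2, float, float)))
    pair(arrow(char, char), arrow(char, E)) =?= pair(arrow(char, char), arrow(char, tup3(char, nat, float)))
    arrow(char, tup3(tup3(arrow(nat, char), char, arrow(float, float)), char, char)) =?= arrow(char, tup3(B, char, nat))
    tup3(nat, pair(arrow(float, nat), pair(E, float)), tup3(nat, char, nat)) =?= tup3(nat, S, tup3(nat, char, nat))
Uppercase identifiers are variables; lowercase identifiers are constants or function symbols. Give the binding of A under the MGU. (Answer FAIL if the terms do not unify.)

Decompose pair/2: pair(S2, nat) =?= pair(pair(float, tup3(B, B, char)), nat),  arrow(float, A) =?= arrow(float, tup3(S2, float, float)).
Decompose pair/2: S2 =?= pair(float, tup3(B, B, char)),  nat =?= nat.
Bind S2 := pair(float, tup3(B, B, char)); substituting into the one remaining equation that mentions S2 gives: arrow(float, A) =?= arrow(float, tup3(pair(float, tup3(B, B, char)), float, float)).
Delete trivial equation nat =?= nat.
Decompose arrow/2: float =?= float,  A =?= tup3(pair(float, tup3(B, B, char)), float, float).
Delete trivial equation float =?= float.
Bind A := tup3(pair(float, tup3(B, B, char)), float, float); no other remaining equation mentions A.
Decompose pair/2: arrow(char, char) =?= arrow(char, char),  arrow(char, E) =?= arrow(char, tup3(char, nat, float)).
Delete trivial equation arrow(char, char) =?= arrow(char, char).
Decompose arrow/2: char =?= char,  E =?= tup3(char, nat, float).
Delete trivial equation char =?= char.
Bind E := tup3(char, nat, float); substituting into the one remaining equation that mentions E gives: tup3(nat, pair(arrow(float, nat), pair(tup3(char, nat, float), float)), tup3(nat, char, nat)) =?= tup3(nat, S, tup3(nat, char, nat)).
Decompose arrow/2: char =?= char,  tup3(tup3(arrow(nat, char), char, arrow(float, float)), char, char) =?= tup3(B, char, nat).
Delete trivial equation char =?= char.
Decompose tup3/3: tup3(arrow(nat, char), char, arrow(float, float)) =?= B,  char =?= char,  char =?= nat.
Bind B := tup3(arrow(nat, char), char, arrow(float, float)); no other remaining equation mentions B. Substituting into the earlier bindings gives S2 := pair(float, tup3(tup3(arrow(nat, char), char, arrow(float, float)), tup3(arrow(nat, char), char, arrow(float, float)), char)), A := tup3(pair(float, tup3(tup3(arrow(nat, char), char, arrow(float, float)), tup3(arrow(nat, char), char, arrow(float, float)), char)), float, float).
Delete trivial equation char =?= char.
Clash: constants char and nat differ; no unifier exists.

FAIL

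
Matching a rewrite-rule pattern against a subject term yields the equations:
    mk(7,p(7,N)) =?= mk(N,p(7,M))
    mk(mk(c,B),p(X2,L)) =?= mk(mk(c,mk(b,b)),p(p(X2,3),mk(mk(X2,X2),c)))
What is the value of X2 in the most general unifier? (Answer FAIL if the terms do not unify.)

FAIL

Decompose mk/2: 7 =?= N,  p(7,N) =?= p(7,M).
Bind N := 7; substituting into the one remaining equation that mentions N gives: p(7,7) =?= p(7,M).
Decompose p/2: 7 =?= 7,  7 =?= M.
Delete trivial equation 7 =?= 7.
Bind M := 7; no other remaining equation mentions M.
Decompose mk/2: mk(c,B) =?= mk(c,mk(b,b)),  p(X2,L) =?= p(p(X2,3),mk(mk(X2,X2),c)).
Decompose mk/2: c =?= c,  B =?= mk(b,b).
Delete trivial equation c =?= c.
Bind B := mk(b,b); no other remaining equation mentions B.
Decompose p/2: X2 =?= p(X2,3),  L =?= mk(mk(X2,X2),c).
Occurs check fails: X2 occurs in p(X2,3); the equation X2 =?= p(X2,3) has no finite solution.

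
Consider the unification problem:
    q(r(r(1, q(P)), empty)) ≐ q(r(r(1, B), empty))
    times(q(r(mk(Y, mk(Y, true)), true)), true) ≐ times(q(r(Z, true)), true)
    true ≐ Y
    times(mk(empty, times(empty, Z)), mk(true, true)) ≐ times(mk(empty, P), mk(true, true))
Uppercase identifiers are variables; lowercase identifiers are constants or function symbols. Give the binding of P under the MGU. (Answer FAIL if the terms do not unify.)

Decompose q/1: r(r(1, q(P)), empty) ≐ r(r(1, B), empty).
Decompose r/2: r(1, q(P)) ≐ r(1, B),  empty ≐ empty.
Decompose r/2: 1 ≐ 1,  q(P) ≐ B.
Delete trivial equation 1 ≐ 1.
Bind B := q(P); no other remaining equation mentions B.
Delete trivial equation empty ≐ empty.
Decompose times/2: q(r(mk(Y, mk(Y, true)), true)) ≐ q(r(Z, true)),  true ≐ true.
Decompose q/1: r(mk(Y, mk(Y, true)), true) ≐ r(Z, true).
Decompose r/2: mk(Y, mk(Y, true)) ≐ Z,  true ≐ true.
Bind Z := mk(Y, mk(Y, true)); substituting into the one remaining equation that mentions Z gives: times(mk(empty, times(empty, mk(Y, mk(Y, true)))), mk(true, true)) ≐ times(mk(empty, P), mk(true, true)).
Delete trivial equation true ≐ true.
Delete trivial equation true ≐ true.
Bind Y := true; substituting into the remaining equation gives: times(mk(empty, times(empty, mk(true, mk(true, true)))), mk(true, true)) ≐ times(mk(empty, P), mk(true, true)). Substituting into the earlier binding gives Z := mk(true, mk(true, true)).
Decompose times/2: mk(empty, times(empty, mk(true, mk(true, true)))) ≐ mk(empty, P),  mk(true, true) ≐ mk(true, true).
Decompose mk/2: empty ≐ empty,  times(empty, mk(true, mk(true, true))) ≐ P.
Delete trivial equation empty ≐ empty.
Bind P := times(empty, mk(true, mk(true, true))); no other remaining equation mentions P. Substituting into the earlier binding gives B := q(times(empty, mk(true, mk(true, true)))).
Delete trivial equation mk(true, true) ≐ mk(true, true).
MGU = { B -> q(times(empty, mk(true, mk(true, true)))), Z -> mk(true, mk(true, true)), Y -> true, P -> times(empty, mk(true, mk(true, true))) }, so P -> times(empty, mk(true, mk(true, true))).

times(empty, mk(true, mk(true, true)))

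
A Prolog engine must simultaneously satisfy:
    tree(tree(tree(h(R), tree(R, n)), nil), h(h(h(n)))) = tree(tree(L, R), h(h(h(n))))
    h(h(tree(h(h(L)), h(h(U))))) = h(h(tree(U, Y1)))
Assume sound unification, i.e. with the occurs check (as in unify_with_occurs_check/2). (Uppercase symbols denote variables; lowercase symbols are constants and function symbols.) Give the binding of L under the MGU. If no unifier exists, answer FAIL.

tree(h(nil), tree(nil, n))

Decompose tree/2: tree(tree(h(R), tree(R, n)), nil) = tree(L, R),  h(h(h(n))) = h(h(h(n))).
Decompose tree/2: tree(h(R), tree(R, n)) = L,  nil = R.
Bind L := tree(h(R), tree(R, n)); substituting into the one remaining equation that mentions L gives: h(h(tree(h(h(tree(h(R), tree(R, n)))), h(h(U))))) = h(h(tree(U, Y1))).
Bind R := nil; substituting into the one remaining equation that mentions R gives: h(h(tree(h(h(tree(h(nil), tree(nil, n)))), h(h(U))))) = h(h(tree(U, Y1))). Substituting into the earlier binding gives L := tree(h(nil), tree(nil, n)).
Delete trivial equation h(h(h(n))) = h(h(h(n))).
Decompose h/1: h(tree(h(h(tree(h(nil), tree(nil, n)))), h(h(U)))) = h(tree(U, Y1)).
Decompose h/1: tree(h(h(tree(h(nil), tree(nil, n)))), h(h(U))) = tree(U, Y1).
Decompose tree/2: h(h(tree(h(nil), tree(nil, n)))) = U,  h(h(U)) = Y1.
Bind U := h(h(tree(h(nil), tree(nil, n)))); substituting into the remaining equation gives: h(h(h(h(tree(h(nil), tree(nil, n)))))) = Y1.
Bind Y1 := h(h(h(h(tree(h(nil), tree(nil, n)))))).
MGU = { L -> tree(h(nil), tree(nil, n)), R -> nil, U -> h(h(tree(h(nil), tree(nil, n)))), Y1 -> h(h(h(h(tree(h(nil), tree(nil, n)))))) }, so L -> tree(h(nil), tree(nil, n)).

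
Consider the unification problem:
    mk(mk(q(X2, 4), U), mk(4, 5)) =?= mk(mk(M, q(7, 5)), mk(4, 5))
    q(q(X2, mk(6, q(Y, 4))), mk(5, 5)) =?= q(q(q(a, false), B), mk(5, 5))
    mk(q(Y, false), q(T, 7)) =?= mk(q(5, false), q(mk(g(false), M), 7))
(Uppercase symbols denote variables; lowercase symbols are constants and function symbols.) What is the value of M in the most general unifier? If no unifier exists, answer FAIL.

q(q(a, false), 4)

Decompose mk/2: mk(q(X2, 4), U) =?= mk(M, q(7, 5)),  mk(4, 5) =?= mk(4, 5).
Decompose mk/2: q(X2, 4) =?= M,  U =?= q(7, 5).
Bind M := q(X2, 4); substituting into the one remaining equation that mentions M gives: mk(q(Y, false), q(T, 7)) =?= mk(q(5, false), q(mk(g(false), q(X2, 4)), 7)).
Bind U := q(7, 5); no other remaining equation mentions U.
Delete trivial equation mk(4, 5) =?= mk(4, 5).
Decompose q/2: q(X2, mk(6, q(Y, 4))) =?= q(q(a, false), B),  mk(5, 5) =?= mk(5, 5).
Decompose q/2: X2 =?= q(a, false),  mk(6, q(Y, 4)) =?= B.
Bind X2 := q(a, false); substituting into the one remaining equation that mentions X2 gives: mk(q(Y, false), q(T, 7)) =?= mk(q(5, false), q(mk(g(false), q(q(a, false), 4)), 7)). Substituting into the earlier binding gives M := q(q(a, false), 4).
Bind B := mk(6, q(Y, 4)); no other remaining equation mentions B.
Delete trivial equation mk(5, 5) =?= mk(5, 5).
Decompose mk/2: q(Y, false) =?= q(5, false),  q(T, 7) =?= q(mk(g(false), q(q(a, false), 4)), 7).
Decompose q/2: Y =?= 5,  false =?= false.
Bind Y := 5; no other remaining equation mentions Y. Substituting into the earlier binding gives B := mk(6, q(5, 4)).
Delete trivial equation false =?= false.
Decompose q/2: T =?= mk(g(false), q(q(a, false), 4)),  7 =?= 7.
Bind T := mk(g(false), q(q(a, false), 4)); no other remaining equation mentions T.
Delete trivial equation 7 =?= 7.
MGU = { M -> q(q(a, false), 4), U -> q(7, 5), X2 -> q(a, false), B -> mk(6, q(5, 4)), Y -> 5, T -> mk(g(false), q(q(a, false), 4)) }, so M -> q(q(a, false), 4).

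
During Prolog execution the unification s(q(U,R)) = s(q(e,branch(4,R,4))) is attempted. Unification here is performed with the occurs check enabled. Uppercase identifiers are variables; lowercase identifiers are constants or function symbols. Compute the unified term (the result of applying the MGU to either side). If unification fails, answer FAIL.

FAIL

Decompose s/1: q(U,R) = q(e,branch(4,R,4)).
Decompose q/2: U = e,  R = branch(4,R,4).
Bind U := e; no other remaining equation mentions U.
Occurs check fails: R occurs in branch(4,R,4); the equation R = branch(4,R,4) has no finite solution.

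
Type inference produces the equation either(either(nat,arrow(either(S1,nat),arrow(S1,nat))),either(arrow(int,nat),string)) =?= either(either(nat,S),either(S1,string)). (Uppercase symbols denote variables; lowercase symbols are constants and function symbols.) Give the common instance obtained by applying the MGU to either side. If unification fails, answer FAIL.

Decompose either/2: either(nat,arrow(either(S1,nat),arrow(S1,nat))) =?= either(nat,S),  either(arrow(int,nat),string) =?= either(S1,string).
Decompose either/2: nat =?= nat,  arrow(either(S1,nat),arrow(S1,nat)) =?= S.
Delete trivial equation nat =?= nat.
Bind S := arrow(either(S1,nat),arrow(S1,nat)); no other remaining equation mentions S.
Decompose either/2: arrow(int,nat) =?= S1,  string =?= string.
Bind S1 := arrow(int,nat); no other remaining equation mentions S1. Substituting into the earlier binding gives S := arrow(either(arrow(int,nat),nat),arrow(arrow(int,nat),nat)).
Delete trivial equation string =?= string.
Applying the MGU to either side gives either(either(nat,arrow(either(arrow(int,nat),nat),arrow(arrow(int,nat),nat))),either(arrow(int,nat),string)).

either(either(nat,arrow(either(arrow(int,nat),nat),arrow(arrow(int,nat),nat))),either(arrow(int,nat),string))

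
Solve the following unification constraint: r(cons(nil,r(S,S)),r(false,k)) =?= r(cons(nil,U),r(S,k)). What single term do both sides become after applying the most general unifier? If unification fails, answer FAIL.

r(cons(nil,r(false,false)),r(false,k))

Decompose r/2: cons(nil,r(S,S)) =?= cons(nil,U),  r(false,k) =?= r(S,k).
Decompose cons/2: nil =?= nil,  r(S,S) =?= U.
Delete trivial equation nil =?= nil.
Bind U := r(S,S); no other remaining equation mentions U.
Decompose r/2: false =?= S,  k =?= k.
Bind S := false; no other remaining equation mentions S. Substituting into the earlier binding gives U := r(false,false).
Delete trivial equation k =?= k.
Applying the MGU to either side gives r(cons(nil,r(false,false)),r(false,k)).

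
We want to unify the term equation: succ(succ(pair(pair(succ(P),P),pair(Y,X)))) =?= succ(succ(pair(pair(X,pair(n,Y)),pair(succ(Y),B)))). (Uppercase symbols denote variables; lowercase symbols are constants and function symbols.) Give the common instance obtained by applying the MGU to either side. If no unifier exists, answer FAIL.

Decompose succ/1: succ(pair(pair(succ(P),P),pair(Y,X))) =?= succ(pair(pair(X,pair(n,Y)),pair(succ(Y),B))).
Decompose succ/1: pair(pair(succ(P),P),pair(Y,X)) =?= pair(pair(X,pair(n,Y)),pair(succ(Y),B)).
Decompose pair/2: pair(succ(P),P) =?= pair(X,pair(n,Y)),  pair(Y,X) =?= pair(succ(Y),B).
Decompose pair/2: succ(P) =?= X,  P =?= pair(n,Y).
Bind X := succ(P); substituting into the one remaining equation that mentions X gives: pair(Y,succ(P)) =?= pair(succ(Y),B).
Bind P := pair(n,Y); substituting into the remaining equation gives: pair(Y,succ(pair(n,Y))) =?= pair(succ(Y),B). Substituting into the earlier binding gives X := succ(pair(n,Y)).
Decompose pair/2: Y =?= succ(Y),  succ(pair(n,Y)) =?= B.
Occurs check fails: Y occurs in succ(Y); the equation Y =?= succ(Y) has no finite solution.

FAIL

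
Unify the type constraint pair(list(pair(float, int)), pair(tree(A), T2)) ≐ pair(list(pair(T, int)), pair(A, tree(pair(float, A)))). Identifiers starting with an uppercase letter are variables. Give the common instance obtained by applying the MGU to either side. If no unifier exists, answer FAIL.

FAIL

Decompose pair/2: list(pair(float, int)) ≐ list(pair(T, int)),  pair(tree(A), T2) ≐ pair(A, tree(pair(float, A))).
Decompose list/1: pair(float, int) ≐ pair(T, int).
Decompose pair/2: float ≐ T,  int ≐ int.
Bind T := float; no other remaining equation mentions T.
Delete trivial equation int ≐ int.
Decompose pair/2: tree(A) ≐ A,  T2 ≐ tree(pair(float, A)).
Occurs check fails: A occurs in tree(A); the equation A ≐ tree(A) has no finite solution.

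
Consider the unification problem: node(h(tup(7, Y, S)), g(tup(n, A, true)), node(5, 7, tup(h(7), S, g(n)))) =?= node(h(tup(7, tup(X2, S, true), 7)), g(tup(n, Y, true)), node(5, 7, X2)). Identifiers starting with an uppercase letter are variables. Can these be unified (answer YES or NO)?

Decompose node/3: h(tup(7, Y, S)) =?= h(tup(7, tup(X2, S, true), 7)),  g(tup(n, A, true)) =?= g(tup(n, Y, true)),  node(5, 7, tup(h(7), S, g(n))) =?= node(5, 7, X2).
Decompose h/1: tup(7, Y, S) =?= tup(7, tup(X2, S, true), 7).
Decompose tup/3: 7 =?= 7,  Y =?= tup(X2, S, true),  S =?= 7.
Delete trivial equation 7 =?= 7.
Bind Y := tup(X2, S, true); substituting into the one remaining equation that mentions Y gives: g(tup(n, A, true)) =?= g(tup(n, tup(X2, S, true), true)).
Bind S := 7; substituting into the remaining equations gives: g(tup(n, A, true)) =?= g(tup(n, tup(X2, 7, true), true)),  node(5, 7, tup(h(7), 7, g(n))) =?= node(5, 7, X2). Substituting into the earlier binding gives Y := tup(X2, 7, true).
Decompose g/1: tup(n, A, true) =?= tup(n, tup(X2, 7, true), true).
Decompose tup/3: n =?= n,  A =?= tup(X2, 7, true),  true =?= true.
Delete trivial equation n =?= n.
Bind A := tup(X2, 7, true); no other remaining equation mentions A.
Delete trivial equation true =?= true.
Decompose node/3: 5 =?= 5,  7 =?= 7,  tup(h(7), 7, g(n)) =?= X2.
Delete trivial equation 5 =?= 5.
Delete trivial equation 7 =?= 7.
Bind X2 := tup(h(7), 7, g(n)). Substituting into the earlier bindings gives Y := tup(tup(h(7), 7, g(n)), 7, true), A := tup(tup(h(7), 7, g(n)), 7, true).
No equations remain and no clash or occurs-check failure arose, so a unifier exists.

YES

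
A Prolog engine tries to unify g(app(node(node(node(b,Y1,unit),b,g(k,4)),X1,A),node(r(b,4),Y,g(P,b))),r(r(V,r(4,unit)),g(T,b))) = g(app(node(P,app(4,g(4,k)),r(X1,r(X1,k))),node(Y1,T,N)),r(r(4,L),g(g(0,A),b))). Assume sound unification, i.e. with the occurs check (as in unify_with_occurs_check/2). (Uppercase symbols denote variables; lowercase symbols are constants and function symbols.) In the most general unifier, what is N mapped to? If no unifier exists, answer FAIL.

g(node(node(b,r(b,4),unit),b,g(k,4)),b)

Decompose g/2: app(node(node(node(b,Y1,unit),b,g(k,4)),X1,A),node(r(b,4),Y,g(P,b))) = app(node(P,app(4,g(4,k)),r(X1,r(X1,k))),node(Y1,T,N)),  r(r(V,r(4,unit)),g(T,b)) = r(r(4,L),g(g(0,A),b)).
Decompose app/2: node(node(node(b,Y1,unit),b,g(k,4)),X1,A) = node(P,app(4,g(4,k)),r(X1,r(X1,k))),  node(r(b,4),Y,g(P,b)) = node(Y1,T,N).
Decompose node/3: node(node(b,Y1,unit),b,g(k,4)) = P,  X1 = app(4,g(4,k)),  A = r(X1,r(X1,k)).
Bind P := node(node(b,Y1,unit),b,g(k,4)); substituting into the one remaining equation that mentions P gives: node(r(b,4),Y,g(node(node(b,Y1,unit),b,g(k,4)),b)) = node(Y1,T,N).
Bind X1 := app(4,g(4,k)); substituting into the one remaining equation that mentions X1 gives: A = r(app(4,g(4,k)),r(app(4,g(4,k)),k)).
Bind A := r(app(4,g(4,k)),r(app(4,g(4,k)),k)); substituting into the one remaining equation that mentions A gives: r(r(V,r(4,unit)),g(T,b)) = r(r(4,L),g(g(0,r(app(4,g(4,k)),r(app(4,g(4,k)),k))),b)).
Decompose node/3: r(b,4) = Y1,  Y = T,  g(node(node(b,Y1,unit),b,g(k,4)),b) = N.
Bind Y1 := r(b,4); substituting into the one remaining equation that mentions Y1 gives: g(node(node(b,r(b,4),unit),b,g(k,4)),b) = N. Substituting into the earlier binding gives P := node(node(b,r(b,4),unit),b,g(k,4)).
Bind Y := T; no other remaining equation mentions Y.
Bind N := g(node(node(b,r(b,4),unit),b,g(k,4)),b); no other remaining equation mentions N.
Decompose r/2: r(V,r(4,unit)) = r(4,L),  g(T,b) = g(g(0,r(app(4,g(4,k)),r(app(4,g(4,k)),k))),b).
Decompose r/2: V = 4,  r(4,unit) = L.
Bind V := 4; no other remaining equation mentions V.
Bind L := r(4,unit); no other remaining equation mentions L.
Decompose g/2: T = g(0,r(app(4,g(4,k)),r(app(4,g(4,k)),k))),  b = b.
Bind T := g(0,r(app(4,g(4,k)),r(app(4,g(4,k)),k))); no other remaining equation mentions T. Substituting into the earlier binding gives Y := g(0,r(app(4,g(4,k)),r(app(4,g(4,k)),k))).
Delete trivial equation b = b.
MGU = { P ↦ node(node(b,r(b,4),unit),b,g(k,4)), X1 ↦ app(4,g(4,k)), A ↦ r(app(4,g(4,k)),r(app(4,g(4,k)),k)), Y1 ↦ r(b,4), Y ↦ g(0,r(app(4,g(4,k)),r(app(4,g(4,k)),k))), N ↦ g(node(node(b,r(b,4),unit),b,g(k,4)),b), V ↦ 4, L ↦ r(4,unit), T ↦ g(0,r(app(4,g(4,k)),r(app(4,g(4,k)),k))) }, so N ↦ g(node(node(b,r(b,4),unit),b,g(k,4)),b).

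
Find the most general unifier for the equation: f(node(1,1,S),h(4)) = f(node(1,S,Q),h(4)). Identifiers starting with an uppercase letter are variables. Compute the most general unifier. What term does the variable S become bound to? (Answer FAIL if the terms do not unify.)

Decompose f/2: node(1,1,S) = node(1,S,Q),  h(4) = h(4).
Decompose node/3: 1 = 1,  1 = S,  S = Q.
Delete trivial equation 1 = 1.
Bind S := 1; substituting into the one remaining equation that mentions S gives: 1 = Q.
Bind Q := 1; no other remaining equation mentions Q.
Delete trivial equation h(4) = h(4).
MGU = { S ↦ 1, Q ↦ 1 }, so S ↦ 1.

1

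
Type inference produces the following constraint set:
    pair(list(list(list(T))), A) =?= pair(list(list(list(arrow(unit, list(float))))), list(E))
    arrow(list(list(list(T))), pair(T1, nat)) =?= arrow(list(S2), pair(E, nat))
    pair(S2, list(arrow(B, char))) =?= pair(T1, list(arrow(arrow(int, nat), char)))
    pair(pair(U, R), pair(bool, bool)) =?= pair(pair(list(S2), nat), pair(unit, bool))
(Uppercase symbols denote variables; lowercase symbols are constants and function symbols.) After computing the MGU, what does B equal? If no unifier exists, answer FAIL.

FAIL

Decompose pair/2: list(list(list(T))) =?= list(list(list(arrow(unit, list(float))))),  A =?= list(E).
Decompose list/1: list(list(T)) =?= list(list(arrow(unit, list(float)))).
Decompose list/1: list(T) =?= list(arrow(unit, list(float))).
Decompose list/1: T =?= arrow(unit, list(float)).
Bind T := arrow(unit, list(float)); substituting into the one remaining equation that mentions T gives: arrow(list(list(list(arrow(unit, list(float))))), pair(T1, nat)) =?= arrow(list(S2), pair(E, nat)).
Bind A := list(E); no other remaining equation mentions A.
Decompose arrow/2: list(list(list(arrow(unit, list(float))))) =?= list(S2),  pair(T1, nat) =?= pair(E, nat).
Decompose list/1: list(list(arrow(unit, list(float)))) =?= S2.
Bind S2 := list(list(arrow(unit, list(float)))); substituting into the 2 remaining equations that mention S2 gives: pair(list(list(arrow(unit, list(float)))), list(arrow(B, char))) =?= pair(T1, list(arrow(arrow(int, nat), char))),  pair(pair(U, R), pair(bool, bool)) =?= pair(pair(list(list(list(arrow(unit, list(float))))), nat), pair(unit, bool)).
Decompose pair/2: T1 =?= E,  nat =?= nat.
Bind T1 := E; substituting into the one remaining equation that mentions T1 gives: pair(list(list(arrow(unit, list(float)))), list(arrow(B, char))) =?= pair(E, list(arrow(arrow(int, nat), char))).
Delete trivial equation nat =?= nat.
Decompose pair/2: list(list(arrow(unit, list(float)))) =?= E,  list(arrow(B, char)) =?= list(arrow(arrow(int, nat), char)).
Bind E := list(list(arrow(unit, list(float)))); no other remaining equation mentions E. Substituting into the earlier bindings gives A := list(list(list(arrow(unit, list(float))))), T1 := list(list(arrow(unit, list(float)))).
Decompose list/1: arrow(B, char) =?= arrow(arrow(int, nat), char).
Decompose arrow/2: B =?= arrow(int, nat),  char =?= char.
Bind B := arrow(int, nat); no other remaining equation mentions B.
Delete trivial equation char =?= char.
Decompose pair/2: pair(U, R) =?= pair(list(list(list(arrow(unit, list(float))))), nat),  pair(bool, bool) =?= pair(unit, bool).
Decompose pair/2: U =?= list(list(list(arrow(unit, list(float))))),  R =?= nat.
Bind U := list(list(list(arrow(unit, list(float))))); no other remaining equation mentions U.
Bind R := nat; no other remaining equation mentions R.
Decompose pair/2: bool =?= unit,  bool =?= bool.
Clash: constants bool and unit differ; no unifier exists.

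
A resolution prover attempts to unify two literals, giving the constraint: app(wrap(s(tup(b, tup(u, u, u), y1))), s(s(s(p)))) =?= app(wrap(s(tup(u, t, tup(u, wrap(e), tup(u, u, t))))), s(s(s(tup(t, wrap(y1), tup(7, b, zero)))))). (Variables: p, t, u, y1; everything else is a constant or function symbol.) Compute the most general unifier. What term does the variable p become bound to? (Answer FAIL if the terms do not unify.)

Decompose app/2: wrap(s(tup(b, tup(u, u, u), y1))) =?= wrap(s(tup(u, t, tup(u, wrap(e), tup(u, u, t))))),  s(s(s(p))) =?= s(s(s(tup(t, wrap(y1), tup(7, b, zero))))).
Decompose wrap/1: s(tup(b, tup(u, u, u), y1)) =?= s(tup(u, t, tup(u, wrap(e), tup(u, u, t)))).
Decompose s/1: tup(b, tup(u, u, u), y1) =?= tup(u, t, tup(u, wrap(e), tup(u, u, t))).
Decompose tup/3: b =?= u,  tup(u, u, u) =?= t,  y1 =?= tup(u, wrap(e), tup(u, u, t)).
Bind u := b; substituting into the 2 remaining equations that mention u gives: tup(b, b, b) =?= t,  y1 =?= tup(b, wrap(e), tup(b, b, t)).
Bind t := tup(b, b, b); substituting into the remaining equations gives: y1 =?= tup(b, wrap(e), tup(b, b, tup(b, b, b))),  s(s(s(p))) =?= s(s(s(tup(tup(b, b, b), wrap(y1), tup(7, b, zero))))).
Bind y1 := tup(b, wrap(e), tup(b, b, tup(b, b, b))); substituting into the remaining equation gives: s(s(s(p))) =?= s(s(s(tup(tup(b, b, b), wrap(tup(b, wrap(e), tup(b, b, tup(b, b, b)))), tup(7, b, zero))))).
Decompose s/1: s(s(p)) =?= s(s(tup(tup(b, b, b), wrap(tup(b, wrap(e), tup(b, b, tup(b, b, b)))), tup(7, b, zero)))).
Decompose s/1: s(p) =?= s(tup(tup(b, b, b), wrap(tup(b, wrap(e), tup(b, b, tup(b, b, b)))), tup(7, b, zero))).
Decompose s/1: p =?= tup(tup(b, b, b), wrap(tup(b, wrap(e), tup(b, b, tup(b, b, b)))), tup(7, b, zero)).
Bind p := tup(tup(b, b, b), wrap(tup(b, wrap(e), tup(b, b, tup(b, b, b)))), tup(7, b, zero)).
MGU = { u -> b, t -> tup(b, b, b), y1 -> tup(b, wrap(e), tup(b, b, tup(b, b, b))), p -> tup(tup(b, b, b), wrap(tup(b, wrap(e), tup(b, b, tup(b, b, b)))), tup(7, b, zero)) }, so p -> tup(tup(b, b, b), wrap(tup(b, wrap(e), tup(b, b, tup(b, b, b)))), tup(7, b, zero)).

tup(tup(b, b, b), wrap(tup(b, wrap(e), tup(b, b, tup(b, b, b)))), tup(7, b, zero))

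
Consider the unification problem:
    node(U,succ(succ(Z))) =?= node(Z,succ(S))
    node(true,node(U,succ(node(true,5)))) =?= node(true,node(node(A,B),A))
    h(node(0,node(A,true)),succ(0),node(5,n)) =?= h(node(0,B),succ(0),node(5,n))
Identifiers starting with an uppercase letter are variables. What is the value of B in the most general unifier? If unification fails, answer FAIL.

Decompose node/2: U =?= Z,  succ(succ(Z)) =?= succ(S).
Bind U := Z; substituting into the one remaining equation that mentions U gives: node(true,node(Z,succ(node(true,5)))) =?= node(true,node(node(A,B),A)).
Decompose succ/1: succ(Z) =?= S.
Bind S := succ(Z); no other remaining equation mentions S.
Decompose node/2: true =?= true,  node(Z,succ(node(true,5))) =?= node(node(A,B),A).
Delete trivial equation true =?= true.
Decompose node/2: Z =?= node(A,B),  succ(node(true,5)) =?= A.
Bind Z := node(A,B); no other remaining equation mentions Z. Substituting into the earlier bindings gives U := node(A,B), S := succ(node(A,B)).
Bind A := succ(node(true,5)); substituting into the remaining equation gives: h(node(0,node(succ(node(true,5)),true)),succ(0),node(5,n)) =?= h(node(0,B),succ(0),node(5,n)). Substituting into the earlier bindings gives U := node(succ(node(true,5)),B), S := succ(node(succ(node(true,5)),B)), Z := node(succ(node(true,5)),B).
Decompose h/3: node(0,node(succ(node(true,5)),true)) =?= node(0,B),  succ(0) =?= succ(0),  node(5,n) =?= node(5,n).
Decompose node/2: 0 =?= 0,  node(succ(node(true,5)),true) =?= B.
Delete trivial equation 0 =?= 0.
Bind B := node(succ(node(true,5)),true); no other remaining equation mentions B. Substituting into the earlier bindings gives U := node(succ(node(true,5)),node(succ(node(true,5)),true)), S := succ(node(succ(node(true,5)),node(succ(node(true,5)),true))), Z := node(succ(node(true,5)),node(succ(node(true,5)),true)).
Delete trivial equation succ(0) =?= succ(0).
Delete trivial equation node(5,n) =?= node(5,n).
MGU = { U := node(succ(node(true,5)),node(succ(node(true,5)),true)), S := succ(node(succ(node(true,5)),node(succ(node(true,5)),true))), Z := node(succ(node(true,5)),node(succ(node(true,5)),true)), A := succ(node(true,5)), B := node(succ(node(true,5)),true) }, so B := node(succ(node(true,5)),true).

node(succ(node(true,5)),true)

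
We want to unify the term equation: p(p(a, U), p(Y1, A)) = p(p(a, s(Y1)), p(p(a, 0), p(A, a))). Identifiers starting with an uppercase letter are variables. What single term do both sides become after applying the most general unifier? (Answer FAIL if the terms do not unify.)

FAIL

Decompose p/2: p(a, U) = p(a, s(Y1)),  p(Y1, A) = p(p(a, 0), p(A, a)).
Decompose p/2: a = a,  U = s(Y1).
Delete trivial equation a = a.
Bind U := s(Y1); no other remaining equation mentions U.
Decompose p/2: Y1 = p(a, 0),  A = p(A, a).
Bind Y1 := p(a, 0); no other remaining equation mentions Y1. Substituting into the earlier binding gives U := s(p(a, 0)).
Occurs check fails: A occurs in p(A, a); the equation A = p(A, a) has no finite solution.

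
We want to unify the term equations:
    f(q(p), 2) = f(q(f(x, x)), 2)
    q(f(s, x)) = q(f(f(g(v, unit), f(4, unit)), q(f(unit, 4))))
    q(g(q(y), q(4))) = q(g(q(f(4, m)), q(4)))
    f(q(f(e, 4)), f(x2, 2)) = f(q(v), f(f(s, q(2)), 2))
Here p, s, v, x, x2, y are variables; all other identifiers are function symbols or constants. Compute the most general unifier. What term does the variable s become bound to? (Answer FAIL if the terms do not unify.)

Decompose f/2: q(p) = q(f(x, x)),  2 = 2.
Decompose q/1: p = f(x, x).
Bind p := f(x, x); no other remaining equation mentions p.
Delete trivial equation 2 = 2.
Decompose q/1: f(s, x) = f(f(g(v, unit), f(4, unit)), q(f(unit, 4))).
Decompose f/2: s = f(g(v, unit), f(4, unit)),  x = q(f(unit, 4)).
Bind s := f(g(v, unit), f(4, unit)); substituting into the one remaining equation that mentions s gives: f(q(f(e, 4)), f(x2, 2)) = f(q(v), f(f(f(g(v, unit), f(4, unit)), q(2)), 2)).
Bind x := q(f(unit, 4)); no other remaining equation mentions x. Substituting into the earlier binding gives p := f(q(f(unit, 4)), q(f(unit, 4))).
Decompose q/1: g(q(y), q(4)) = g(q(f(4, m)), q(4)).
Decompose g/2: q(y) = q(f(4, m)),  q(4) = q(4).
Decompose q/1: y = f(4, m).
Bind y := f(4, m); no other remaining equation mentions y.
Delete trivial equation q(4) = q(4).
Decompose f/2: q(f(e, 4)) = q(v),  f(x2, 2) = f(f(f(g(v, unit), f(4, unit)), q(2)), 2).
Decompose q/1: f(e, 4) = v.
Bind v := f(e, 4); substituting into the remaining equation gives: f(x2, 2) = f(f(f(g(f(e, 4), unit), f(4, unit)), q(2)), 2). Substituting into the earlier binding gives s := f(g(f(e, 4), unit), f(4, unit)).
Decompose f/2: x2 = f(f(g(f(e, 4), unit), f(4, unit)), q(2)),  2 = 2.
Bind x2 := f(f(g(f(e, 4), unit), f(4, unit)), q(2)); no other remaining equation mentions x2.
Delete trivial equation 2 = 2.
MGU = { p ↦ f(q(f(unit, 4)), q(f(unit, 4))), s ↦ f(g(f(e, 4), unit), f(4, unit)), x ↦ q(f(unit, 4)), y ↦ f(4, m), v ↦ f(e, 4), x2 ↦ f(f(g(f(e, 4), unit), f(4, unit)), q(2)) }, so s ↦ f(g(f(e, 4), unit), f(4, unit)).

f(g(f(e, 4), unit), f(4, unit))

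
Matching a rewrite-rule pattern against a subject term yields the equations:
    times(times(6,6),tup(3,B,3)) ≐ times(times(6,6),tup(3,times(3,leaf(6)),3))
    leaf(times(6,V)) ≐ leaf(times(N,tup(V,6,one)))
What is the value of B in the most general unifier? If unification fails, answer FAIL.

FAIL

Decompose times/2: times(6,6) ≐ times(6,6),  tup(3,B,3) ≐ tup(3,times(3,leaf(6)),3).
Delete trivial equation times(6,6) ≐ times(6,6).
Decompose tup/3: 3 ≐ 3,  B ≐ times(3,leaf(6)),  3 ≐ 3.
Delete trivial equation 3 ≐ 3.
Bind B := times(3,leaf(6)); no other remaining equation mentions B.
Delete trivial equation 3 ≐ 3.
Decompose leaf/1: times(6,V) ≐ times(N,tup(V,6,one)).
Decompose times/2: 6 ≐ N,  V ≐ tup(V,6,one).
Bind N := 6; no other remaining equation mentions N.
Occurs check fails: V occurs in tup(V,6,one); the equation V ≐ tup(V,6,one) has no finite solution.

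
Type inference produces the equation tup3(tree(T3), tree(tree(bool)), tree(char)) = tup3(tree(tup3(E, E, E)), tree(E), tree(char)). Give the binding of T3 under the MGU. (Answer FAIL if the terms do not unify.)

Decompose tup3/3: tree(T3) = tree(tup3(E, E, E)),  tree(tree(bool)) = tree(E),  tree(char) = tree(char).
Decompose tree/1: T3 = tup3(E, E, E).
Bind T3 := tup3(E, E, E); no other remaining equation mentions T3.
Decompose tree/1: tree(bool) = E.
Bind E := tree(bool); no other remaining equation mentions E. Substituting into the earlier binding gives T3 := tup3(tree(bool), tree(bool), tree(bool)).
Delete trivial equation tree(char) = tree(char).
MGU = { T3 -> tup3(tree(bool), tree(bool), tree(bool)), E -> tree(bool) }, so T3 -> tup3(tree(bool), tree(bool), tree(bool)).

tup3(tree(bool), tree(bool), tree(bool))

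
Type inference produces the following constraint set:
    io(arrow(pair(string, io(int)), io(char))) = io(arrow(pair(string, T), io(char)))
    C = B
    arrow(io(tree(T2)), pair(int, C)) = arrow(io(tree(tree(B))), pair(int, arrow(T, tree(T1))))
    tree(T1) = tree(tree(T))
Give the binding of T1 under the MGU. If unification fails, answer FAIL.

Decompose io/1: arrow(pair(string, io(int)), io(char)) = arrow(pair(string, T), io(char)).
Decompose arrow/2: pair(string, io(int)) = pair(string, T),  io(char) = io(char).
Decompose pair/2: string = string,  io(int) = T.
Delete trivial equation string = string.
Bind T := io(int); substituting into the 2 remaining equations that mention T gives: arrow(io(tree(T2)), pair(int, C)) = arrow(io(tree(tree(B))), pair(int, arrow(io(int), tree(T1)))),  tree(T1) = tree(tree(io(int))).
Delete trivial equation io(char) = io(char).
Bind C := B; substituting into the one remaining equation that mentions C gives: arrow(io(tree(T2)), pair(int, B)) = arrow(io(tree(tree(B))), pair(int, arrow(io(int), tree(T1)))).
Decompose arrow/2: io(tree(T2)) = io(tree(tree(B))),  pair(int, B) = pair(int, arrow(io(int), tree(T1))).
Decompose io/1: tree(T2) = tree(tree(B)).
Decompose tree/1: T2 = tree(B).
Bind T2 := tree(B); no other remaining equation mentions T2.
Decompose pair/2: int = int,  B = arrow(io(int), tree(T1)).
Delete trivial equation int = int.
Bind B := arrow(io(int), tree(T1)); no other remaining equation mentions B. Substituting into the earlier bindings gives C := arrow(io(int), tree(T1)), T2 := tree(arrow(io(int), tree(T1))).
Decompose tree/1: T1 = tree(io(int)).
Bind T1 := tree(io(int)). Substituting into the earlier bindings gives C := arrow(io(int), tree(tree(io(int)))), T2 := tree(arrow(io(int), tree(tree(io(int))))), B := arrow(io(int), tree(tree(io(int)))).
MGU = { T := io(int), C := arrow(io(int), tree(tree(io(int)))), T2 := tree(arrow(io(int), tree(tree(io(int))))), B := arrow(io(int), tree(tree(io(int)))), T1 := tree(io(int)) }, so T1 := tree(io(int)).

tree(io(int))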